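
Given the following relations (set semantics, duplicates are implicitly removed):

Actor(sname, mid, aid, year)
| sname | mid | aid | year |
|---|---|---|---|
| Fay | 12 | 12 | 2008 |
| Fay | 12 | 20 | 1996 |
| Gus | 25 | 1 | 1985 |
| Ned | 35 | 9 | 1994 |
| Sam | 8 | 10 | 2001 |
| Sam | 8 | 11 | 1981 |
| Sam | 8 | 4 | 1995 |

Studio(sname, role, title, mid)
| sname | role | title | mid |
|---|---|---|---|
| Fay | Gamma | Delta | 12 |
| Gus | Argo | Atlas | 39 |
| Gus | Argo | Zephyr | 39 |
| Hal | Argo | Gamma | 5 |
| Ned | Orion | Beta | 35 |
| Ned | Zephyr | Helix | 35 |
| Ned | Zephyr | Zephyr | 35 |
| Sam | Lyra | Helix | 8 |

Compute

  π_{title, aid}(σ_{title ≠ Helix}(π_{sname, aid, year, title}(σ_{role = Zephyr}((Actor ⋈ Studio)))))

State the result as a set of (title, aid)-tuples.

Natural join on sname, mid: {(Fay, 12, 12, 2008, Gamma, Delta), (Fay, 12, 20, 1996, Gamma, Delta), (Ned, 35, 9, 1994, Orion, Beta), (Ned, 35, 9, 1994, Zephyr, Helix), (Ned, 35, 9, 1994, Zephyr, Zephyr), (Sam, 8, 10, 2001, Lyra, Helix), (Sam, 8, 11, 1981, Lyra, Helix), (Sam, 8, 4, 1995, Lyra, Helix)}
Filtering on role = Zephyr leaves {(Ned, 35, 9, 1994, Zephyr, Helix), (Ned, 35, 9, 1994, Zephyr, Zephyr)}.
Projecting to sname, aid, year, title: {(Ned, 9, 1994, Helix), (Ned, 9, 1994, Zephyr)}
Filtering on title ≠ Helix leaves {(Ned, 9, 1994, Zephyr)}.
Projecting to title, aid: {(Zephyr, 9)}

{(Zephyr, 9)}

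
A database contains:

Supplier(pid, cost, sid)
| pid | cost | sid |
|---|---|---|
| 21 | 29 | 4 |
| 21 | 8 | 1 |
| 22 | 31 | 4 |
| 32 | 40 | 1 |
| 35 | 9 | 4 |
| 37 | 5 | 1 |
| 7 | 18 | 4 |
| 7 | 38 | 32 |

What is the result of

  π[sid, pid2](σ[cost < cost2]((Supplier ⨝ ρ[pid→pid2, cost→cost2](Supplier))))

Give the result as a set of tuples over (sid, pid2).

ρ[pid→pid2, cost→cost2]: schema becomes (pid2, cost2, sid); tuples unchanged.
Joining Supplier and ρ[pid→pid2, cost→cost2](Supplier) on sid yields {(21, 29, 4, 21, 29), (21, 29, 4, 22, 31), (21, 29, 4, 35, 9), (21, 29, 4, 7, 18), (21, 8, 1, 21, 8), (21, 8, 1, 32, 40), (21, 8, 1, 37, 5), (22, 31, 4, 21, 29), (22, 31, 4, 22, 31), (22, 31, 4, 35, 9), (22, 31, 4, 7, 18), (32, 40, 1, 21, 8), (32, 40, 1, 32, 40), (32, 40, 1, 37, 5), (35, 9, 4, 21, 29), (35, 9, 4, 22, 31), (35, 9, 4, 35, 9), (35, 9, 4, 7, 18), (37, 5, 1, 21, 8), (37, 5, 1, 32, 40), (37, 5, 1, 37, 5), (7, 18, 4, 21, 29), (7, 18, 4, 22, 31), (7, 18, 4, 35, 9), (7, 18, 4, 7, 18), (7, 38, 32, 7, 38)}.
σ[cost < cost2]: keep tuples satisfying cost < cost2 → {(21, 29, 4, 22, 31), (21, 8, 1, 32, 40), (35, 9, 4, 21, 29), (35, 9, 4, 22, 31), (35, 9, 4, 7, 18), (37, 5, 1, 21, 8), (37, 5, 1, 32, 40), (7, 18, 4, 21, 29), (7, 18, 4, 22, 31)}
Keep only column(s) sid, pid2 (4 duplicate(s) eliminated): {(1, 21), (1, 32), (4, 21), (4, 22), (4, 7)}

{(1, 21), (1, 32), (4, 21), (4, 22), (4, 7)}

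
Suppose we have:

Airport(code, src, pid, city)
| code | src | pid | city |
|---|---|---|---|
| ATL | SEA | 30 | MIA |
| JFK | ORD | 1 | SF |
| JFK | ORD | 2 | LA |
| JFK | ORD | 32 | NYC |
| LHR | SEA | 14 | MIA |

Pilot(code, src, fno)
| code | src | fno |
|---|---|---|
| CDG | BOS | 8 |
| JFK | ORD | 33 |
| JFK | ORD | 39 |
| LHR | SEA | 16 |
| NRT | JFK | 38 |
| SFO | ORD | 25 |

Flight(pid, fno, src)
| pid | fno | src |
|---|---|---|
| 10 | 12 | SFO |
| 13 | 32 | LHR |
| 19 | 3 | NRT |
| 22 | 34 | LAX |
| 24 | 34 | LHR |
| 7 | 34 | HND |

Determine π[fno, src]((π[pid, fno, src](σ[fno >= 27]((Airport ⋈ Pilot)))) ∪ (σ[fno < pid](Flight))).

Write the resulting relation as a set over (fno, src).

Natural join on code, src: {(JFK, ORD, 1, SF, 33), (JFK, ORD, 1, SF, 39), (JFK, ORD, 2, LA, 33), (JFK, ORD, 2, LA, 39), (JFK, ORD, 32, NYC, 33), (JFK, ORD, 32, NYC, 39), (LHR, SEA, 14, MIA, 16)}
Apply σ_{fno >= 27}; surviving tuples: {(JFK, ORD, 1, SF, 33), (JFK, ORD, 1, SF, 39), (JFK, ORD, 2, LA, 33), (JFK, ORD, 2, LA, 39), (JFK, ORD, 32, NYC, 33), (JFK, ORD, 32, NYC, 39)}
Projecting to pid, fno, src: {(1, 33, ORD), (1, 39, ORD), (2, 33, ORD), (2, 39, ORD), (32, 33, ORD), (32, 39, ORD)}
Apply σ_{fno < pid}; surviving tuples: {(19, 3, NRT)}
Union: {(1, 33, ORD), (1, 39, ORD), (2, 33, ORD), (2, 39, ORD), (32, 33, ORD), (32, 39, ORD)} with {(19, 3, NRT)} → {(1, 33, ORD), (1, 39, ORD), (19, 3, NRT), (2, 33, ORD), (2, 39, ORD), (32, 33, ORD), (32, 39, ORD)}
Projecting to fno, src (4 duplicate(s) eliminated): {(3, NRT), (33, ORD), (39, ORD)}

{(3, NRT), (33, ORD), (39, ORD)}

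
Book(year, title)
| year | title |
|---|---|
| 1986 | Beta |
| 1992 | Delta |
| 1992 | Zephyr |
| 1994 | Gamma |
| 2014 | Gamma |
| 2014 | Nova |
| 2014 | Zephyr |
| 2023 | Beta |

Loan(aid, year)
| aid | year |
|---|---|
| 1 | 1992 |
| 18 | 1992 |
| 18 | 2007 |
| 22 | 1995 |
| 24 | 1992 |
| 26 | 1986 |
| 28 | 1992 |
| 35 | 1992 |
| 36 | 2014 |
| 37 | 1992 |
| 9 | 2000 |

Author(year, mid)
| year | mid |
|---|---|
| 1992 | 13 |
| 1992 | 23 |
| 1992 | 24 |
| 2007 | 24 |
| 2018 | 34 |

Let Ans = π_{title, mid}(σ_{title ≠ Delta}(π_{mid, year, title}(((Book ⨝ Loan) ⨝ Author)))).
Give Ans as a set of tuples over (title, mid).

Natural join on year: {(1986, Beta, 26), (1992, Delta, 1), (1992, Delta, 18), (1992, Delta, 24), (1992, Delta, 28), (1992, Delta, 35), (1992, Delta, 37), (1992, Zephyr, 1), (1992, Zephyr, 18), (1992, Zephyr, 24), (1992, Zephyr, 28), (1992, Zephyr, 35), (1992, Zephyr, 37), (2014, Gamma, 36), (2014, Nova, 36), (2014, Zephyr, 36)}
Natural join on year: {(1992, Delta, 1, 13), (1992, Delta, 1, 23), (1992, Delta, 1, 24), (1992, Delta, 18, 13), (1992, Delta, 18, 23), (1992, Delta, 18, 24), (1992, Delta, 24, 13), (1992, Delta, 24, 23), (1992, Delta, 24, 24), (1992, Delta, 28, 13), (1992, Delta, 28, 23), (1992, Delta, 28, 24), (1992, Delta, 35, 13), (1992, Delta, 35, 23), (1992, Delta, 35, 24), (1992, Delta, 37, 13), (1992, Delta, 37, 23), (1992, Delta, 37, 24), (1992, Zephyr, 1, 13), (1992, Zephyr, 1, 23), (1992, Zephyr, 1, 24), (1992, Zephyr, 18, 13), (1992, Zephyr, 18, 23), (1992, Zephyr, 18, 24), (1992, Zephyr, 24, 13), (1992, Zephyr, 24, 23), (1992, Zephyr, 24, 24), (1992, Zephyr, 28, 13), (1992, Zephyr, 28, 23), (1992, Zephyr, 28, 24), (1992, Zephyr, 35, 13), (1992, Zephyr, 35, 23), (1992, Zephyr, 35, 24), (1992, Zephyr, 37, 13), (1992, Zephyr, 37, 23), (1992, Zephyr, 37, 24)}
π[mid, year, title]: project onto (mid, year, title) (30 duplicate(s) eliminated) → {(13, 1992, Delta), (13, 1992, Zephyr), (23, 1992, Delta), (23, 1992, Zephyr), (24, 1992, Delta), (24, 1992, Zephyr)}
Filtering on title ≠ Delta leaves {(13, 1992, Zephyr), (23, 1992, Zephyr), (24, 1992, Zephyr)}.
π[title, mid]: project onto (title, mid) → {(Zephyr, 13), (Zephyr, 23), (Zephyr, 24)}

{(Zephyr, 13), (Zephyr, 23), (Zephyr, 24)}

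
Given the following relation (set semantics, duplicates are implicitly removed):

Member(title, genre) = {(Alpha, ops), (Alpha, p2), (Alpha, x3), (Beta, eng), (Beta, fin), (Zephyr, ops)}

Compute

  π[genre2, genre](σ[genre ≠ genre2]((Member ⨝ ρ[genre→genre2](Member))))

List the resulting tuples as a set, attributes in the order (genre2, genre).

ρ[genre→genre2]: schema becomes (title, genre2); tuples unchanged.
Natural join on title: {(Alpha, ops, ops), (Alpha, ops, p2), (Alpha, ops, x3), (Alpha, p2, ops), (Alpha, p2, p2), (Alpha, p2, x3), (Alpha, x3, ops), (Alpha, x3, p2), (Alpha, x3, x3), (Beta, eng, eng), (Beta, eng, fin), (Beta, fin, eng), (Beta, fin, fin), (Zephyr, ops, ops)}
Filtering on genre ≠ genre2 leaves {(Alpha, ops, p2), (Alpha, ops, x3), (Alpha, p2, ops), (Alpha, p2, x3), (Alpha, x3, ops), (Alpha, x3, p2), (Beta, eng, fin), (Beta, fin, eng)}.
Projecting to genre2, genre: {(eng, fin), (fin, eng), (ops, p2), (ops, x3), (p2, ops), (p2, x3), (x3, ops), (x3, p2)}

{(eng, fin), (fin, eng), (ops, p2), (ops, x3), (p2, ops), (p2, x3), (x3, ops), (x3, p2)}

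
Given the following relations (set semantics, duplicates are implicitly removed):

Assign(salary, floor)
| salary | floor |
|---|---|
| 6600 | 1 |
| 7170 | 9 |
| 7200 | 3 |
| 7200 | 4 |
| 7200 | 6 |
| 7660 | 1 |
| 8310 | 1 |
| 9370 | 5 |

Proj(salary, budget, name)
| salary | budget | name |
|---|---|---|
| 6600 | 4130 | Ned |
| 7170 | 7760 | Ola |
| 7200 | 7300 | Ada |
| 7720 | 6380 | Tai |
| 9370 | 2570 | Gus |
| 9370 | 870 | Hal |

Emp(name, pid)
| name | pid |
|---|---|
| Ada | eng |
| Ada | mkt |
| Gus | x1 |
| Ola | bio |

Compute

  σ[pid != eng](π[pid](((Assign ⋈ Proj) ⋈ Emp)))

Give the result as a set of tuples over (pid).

{bio, mkt, x1}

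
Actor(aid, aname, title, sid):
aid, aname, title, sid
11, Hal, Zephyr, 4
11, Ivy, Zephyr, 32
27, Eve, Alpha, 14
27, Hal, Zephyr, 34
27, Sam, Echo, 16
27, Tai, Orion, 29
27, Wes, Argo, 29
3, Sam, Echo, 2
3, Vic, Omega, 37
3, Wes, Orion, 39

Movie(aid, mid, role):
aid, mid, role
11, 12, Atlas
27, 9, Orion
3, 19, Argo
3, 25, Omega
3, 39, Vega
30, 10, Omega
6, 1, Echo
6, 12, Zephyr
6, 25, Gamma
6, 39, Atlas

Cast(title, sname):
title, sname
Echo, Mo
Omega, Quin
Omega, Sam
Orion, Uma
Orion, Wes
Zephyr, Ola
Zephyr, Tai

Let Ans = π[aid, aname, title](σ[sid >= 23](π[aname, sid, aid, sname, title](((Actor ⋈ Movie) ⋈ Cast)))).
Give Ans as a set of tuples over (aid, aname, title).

Actor ⋈ Movie (natural join on aid): {(11, Hal, Zephyr, 4, 12, Atlas), (11, Ivy, Zephyr, 32, 12, Atlas), (27, Eve, Alpha, 14, 9, Orion), (27, Hal, Zephyr, 34, 9, Orion), (27, Sam, Echo, 16, 9, Orion), (27, Tai, Orion, 29, 9, Orion), (27, Wes, Argo, 29, 9, Orion), (3, Sam, Echo, 2, 19, Argo), (3, Sam, Echo, 2, 25, Omega), (3, Sam, Echo, 2, 39, Vega), (3, Vic, Omega, 37, 19, Argo), (3, Vic, Omega, 37, 25, Omega), (3, Vic, Omega, 37, 39, Vega), (3, Wes, Orion, 39, 19, Argo), (3, Wes, Orion, 39, 25, Omega), (3, Wes, Orion, 39, 39, Vega)}
(Actor ⋈ Movie) ⋈ Cast (natural join on title): {(11, Hal, Zephyr, 4, 12, Atlas, Ola), (11, Hal, Zephyr, 4, 12, Atlas, Tai), (11, Ivy, Zephyr, 32, 12, Atlas, Ola), (11, Ivy, Zephyr, 32, 12, Atlas, Tai), (27, Hal, Zephyr, 34, 9, Orion, Ola), (27, Hal, Zephyr, 34, 9, Orion, Tai), (27, Sam, Echo, 16, 9, Orion, Mo), (27, Tai, Orion, 29, 9, Orion, Uma), (27, Tai, Orion, 29, 9, Orion, Wes), (3, Sam, Echo, 2, 19, Argo, Mo), (3, Sam, Echo, 2, 25, Omega, Mo), (3, Sam, Echo, 2, 39, Vega, Mo), (3, Vic, Omega, 37, 19, Argo, Quin), (3, Vic, Omega, 37, 19, Argo, Sam), (3, Vic, Omega, 37, 25, Omega, Quin), (3, Vic, Omega, 37, 25, Omega, Sam), (3, Vic, Omega, 37, 39, Vega, Quin), (3, Vic, Omega, 37, 39, Vega, Sam), (3, Wes, Orion, 39, 19, Argo, Uma), (3, Wes, Orion, 39, 19, Argo, Wes), (3, Wes, Orion, 39, 25, Omega, Uma), (3, Wes, Orion, 39, 25, Omega, Wes), (3, Wes, Orion, 39, 39, Vega, Uma), (3, Wes, Orion, 39, 39, Vega, Wes)}
Projecting to aname, sid, aid, sname, title (10 duplicate(s) eliminated): {(Hal, 34, 27, Ola, Zephyr), (Hal, 34, 27, Tai, Zephyr), (Hal, 4, 11, Ola, Zephyr), (Hal, 4, 11, Tai, Zephyr), (Ivy, 32, 11, Ola, Zephyr), (Ivy, 32, 11, Tai, Zephyr), (Sam, 16, 27, Mo, Echo), (Sam, 2, 3, Mo, Echo), (Tai, 29, 27, Uma, Orion), (Tai, 29, 27, Wes, Orion), (Vic, 37, 3, Quin, Omega), (Vic, 37, 3, Sam, Omega), (Wes, 39, 3, Uma, Orion), (Wes, 39, 3, Wes, Orion)}
Filtering on sid >= 23 leaves {(Hal, 34, 27, Ola, Zephyr), (Hal, 34, 27, Tai, Zephyr), (Ivy, 32, 11, Ola, Zephyr), (Ivy, 32, 11, Tai, Zephyr), (Tai, 29, 27, Uma, Orion), (Tai, 29, 27, Wes, Orion), (Vic, 37, 3, Quin, Omega), (Vic, 37, 3, Sam, Omega), (Wes, 39, 3, Uma, Orion), (Wes, 39, 3, Wes, Orion)}.
Projecting to aid, aname, title (5 duplicate(s) eliminated): {(11, Ivy, Zephyr), (27, Hal, Zephyr), (27, Tai, Orion), (3, Vic, Omega), (3, Wes, Orion)}

{(11, Ivy, Zephyr), (27, Hal, Zephyr), (27, Tai, Orion), (3, Vic, Omega), (3, Wes, Orion)}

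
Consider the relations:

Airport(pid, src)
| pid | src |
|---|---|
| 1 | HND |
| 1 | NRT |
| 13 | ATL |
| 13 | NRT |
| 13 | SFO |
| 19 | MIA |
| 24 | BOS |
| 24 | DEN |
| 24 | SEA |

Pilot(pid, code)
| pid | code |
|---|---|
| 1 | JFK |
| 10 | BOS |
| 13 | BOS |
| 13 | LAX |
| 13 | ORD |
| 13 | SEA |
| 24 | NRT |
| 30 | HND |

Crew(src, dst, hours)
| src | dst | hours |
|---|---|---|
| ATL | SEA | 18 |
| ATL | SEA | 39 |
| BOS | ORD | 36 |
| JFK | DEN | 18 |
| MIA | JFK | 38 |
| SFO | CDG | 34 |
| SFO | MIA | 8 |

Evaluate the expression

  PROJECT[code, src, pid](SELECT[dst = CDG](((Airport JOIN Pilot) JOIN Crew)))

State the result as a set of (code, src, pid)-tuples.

Joining Airport and Pilot on pid yields {(1, HND, JFK), (1, NRT, JFK), (13, ATL, BOS), (13, ATL, LAX), (13, ATL, ORD), (13, ATL, SEA), (13, NRT, BOS), (13, NRT, LAX), (13, NRT, ORD), (13, NRT, SEA), (13, SFO, BOS), (13, SFO, LAX), (13, SFO, ORD), (13, SFO, SEA), (24, BOS, NRT), (24, DEN, NRT), (24, SEA, NRT)}.
Joining (Airport JOIN Pilot) and Crew on src yields {(13, ATL, BOS, SEA, 18), (13, ATL, BOS, SEA, 39), (13, ATL, LAX, SEA, 18), (13, ATL, LAX, SEA, 39), (13, ATL, ORD, SEA, 18), (13, ATL, ORD, SEA, 39), (13, ATL, SEA, SEA, 18), (13, ATL, SEA, SEA, 39), (13, SFO, BOS, CDG, 34), (13, SFO, BOS, MIA, 8), (13, SFO, LAX, CDG, 34), (13, SFO, LAX, MIA, 8), (13, SFO, ORD, CDG, 34), (13, SFO, ORD, MIA, 8), (13, SFO, SEA, CDG, 34), (13, SFO, SEA, MIA, 8), (24, BOS, NRT, ORD, 36)}.
Apply σ_{dst = CDG}; surviving tuples: {(13, SFO, BOS, CDG, 34), (13, SFO, LAX, CDG, 34), (13, SFO, ORD, CDG, 34), (13, SFO, SEA, CDG, 34)}
π_{code, src, pid} gives {(BOS, SFO, 13), (LAX, SFO, 13), (ORD, SFO, 13), (SEA, SFO, 13)}.

{(BOS, SFO, 13), (LAX, SFO, 13), (ORD, SFO, 13), (SEA, SFO, 13)}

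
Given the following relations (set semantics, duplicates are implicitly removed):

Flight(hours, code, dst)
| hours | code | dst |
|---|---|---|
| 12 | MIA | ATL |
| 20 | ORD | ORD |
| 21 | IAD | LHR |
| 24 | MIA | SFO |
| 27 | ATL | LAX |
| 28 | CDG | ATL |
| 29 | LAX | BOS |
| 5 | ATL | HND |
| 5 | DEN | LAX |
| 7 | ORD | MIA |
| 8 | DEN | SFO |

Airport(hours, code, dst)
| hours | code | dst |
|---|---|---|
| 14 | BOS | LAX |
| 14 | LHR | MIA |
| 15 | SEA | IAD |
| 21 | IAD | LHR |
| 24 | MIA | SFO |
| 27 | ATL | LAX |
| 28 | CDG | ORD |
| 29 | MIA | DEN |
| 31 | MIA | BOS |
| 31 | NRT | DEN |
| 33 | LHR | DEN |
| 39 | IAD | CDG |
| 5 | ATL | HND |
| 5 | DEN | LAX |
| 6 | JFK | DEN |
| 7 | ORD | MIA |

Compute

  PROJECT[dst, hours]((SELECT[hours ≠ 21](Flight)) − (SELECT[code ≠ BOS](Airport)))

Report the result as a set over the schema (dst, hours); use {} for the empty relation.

{(ATL, 12), (ATL, 28), (BOS, 29), (ORD, 20), (SFO, 8)}

Filtering on hours ≠ 21 leaves {(12, MIA, ATL), (20, ORD, ORD), (24, MIA, SFO), (27, ATL, LAX), (28, CDG, ATL), (29, LAX, BOS), (5, ATL, HND), (5, DEN, LAX), (7, ORD, MIA), (8, DEN, SFO)}.
Filtering on code ≠ BOS leaves {(14, LHR, MIA), (15, SEA, IAD), (21, IAD, LHR), (24, MIA, SFO), (27, ATL, LAX), (28, CDG, ORD), (29, MIA, DEN), (31, MIA, BOS), (31, NRT, DEN), (33, LHR, DEN), (39, IAD, CDG), (5, ATL, HND), (5, DEN, LAX), (6, JFK, DEN), (7, ORD, MIA)}.
Taking the difference: {(12, MIA, ATL), (20, ORD, ORD), (28, CDG, ATL), (29, LAX, BOS), (8, DEN, SFO)}
Projecting to dst, hours: {(ATL, 12), (ATL, 28), (BOS, 29), (ORD, 20), (SFO, 8)}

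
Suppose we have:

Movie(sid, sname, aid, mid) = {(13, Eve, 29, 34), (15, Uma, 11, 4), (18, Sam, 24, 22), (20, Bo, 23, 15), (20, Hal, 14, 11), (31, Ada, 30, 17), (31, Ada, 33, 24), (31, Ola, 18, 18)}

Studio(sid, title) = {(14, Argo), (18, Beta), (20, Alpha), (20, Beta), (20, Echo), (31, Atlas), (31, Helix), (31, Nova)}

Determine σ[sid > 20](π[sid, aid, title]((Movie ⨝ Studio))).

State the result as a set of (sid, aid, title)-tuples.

{(31, 18, Atlas), (31, 18, Helix), (31, 18, Nova), (31, 30, Atlas), (31, 30, Helix), (31, 30, Nova), (31, 33, Atlas), (31, 33, Helix), (31, 33, Nova)}

Joining Movie and Studio on sid yields {(18, Sam, 24, 22, Beta), (20, Bo, 23, 15, Alpha), (20, Bo, 23, 15, Beta), (20, Bo, 23, 15, Echo), (20, Hal, 14, 11, Alpha), (20, Hal, 14, 11, Beta), (20, Hal, 14, 11, Echo), (31, Ada, 30, 17, Atlas), (31, Ada, 30, 17, Helix), (31, Ada, 30, 17, Nova), (31, Ada, 33, 24, Atlas), (31, Ada, 33, 24, Helix), (31, Ada, 33, 24, Nova), (31, Ola, 18, 18, Atlas), (31, Ola, 18, 18, Helix), (31, Ola, 18, 18, Nova)}.
π_{sid, aid, title} gives {(18, 24, Beta), (20, 14, Alpha), (20, 14, Beta), (20, 14, Echo), (20, 23, Alpha), (20, 23, Beta), (20, 23, Echo), (31, 18, Atlas), (31, 18, Helix), (31, 18, Nova), (31, 30, Atlas), (31, 30, Helix), (31, 30, Nova), (31, 33, Atlas), (31, 33, Helix), (31, 33, Nova)}.
Filtering on sid > 20 leaves {(31, 18, Atlas), (31, 18, Helix), (31, 18, Nova), (31, 30, Atlas), (31, 30, Helix), (31, 30, Nova), (31, 33, Atlas), (31, 33, Helix), (31, 33, Nova)}.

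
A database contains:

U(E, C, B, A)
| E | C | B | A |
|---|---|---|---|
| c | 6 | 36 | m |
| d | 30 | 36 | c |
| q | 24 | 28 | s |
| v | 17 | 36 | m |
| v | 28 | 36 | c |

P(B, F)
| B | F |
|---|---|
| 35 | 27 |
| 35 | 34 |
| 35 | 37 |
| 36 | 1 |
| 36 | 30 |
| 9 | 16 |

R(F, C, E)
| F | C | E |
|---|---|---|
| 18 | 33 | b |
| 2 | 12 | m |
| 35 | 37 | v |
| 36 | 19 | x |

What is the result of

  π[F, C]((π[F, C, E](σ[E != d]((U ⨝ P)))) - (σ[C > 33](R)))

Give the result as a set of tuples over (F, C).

{(1, 17), (1, 28), (1, 6), (30, 17), (30, 28), (30, 6)}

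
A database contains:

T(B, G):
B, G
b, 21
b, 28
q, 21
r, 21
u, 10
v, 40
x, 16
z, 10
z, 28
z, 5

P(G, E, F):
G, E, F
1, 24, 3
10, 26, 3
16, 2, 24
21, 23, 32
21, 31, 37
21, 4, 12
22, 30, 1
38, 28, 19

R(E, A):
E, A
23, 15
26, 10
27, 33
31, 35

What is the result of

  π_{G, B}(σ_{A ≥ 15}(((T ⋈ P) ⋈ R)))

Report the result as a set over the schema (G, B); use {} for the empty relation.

{(21, b), (21, q), (21, r)}

Joining T and P on G yields {(b, 21, 23, 32), (b, 21, 31, 37), (b, 21, 4, 12), (q, 21, 23, 32), (q, 21, 31, 37), (q, 21, 4, 12), (r, 21, 23, 32), (r, 21, 31, 37), (r, 21, 4, 12), (u, 10, 26, 3), (x, 16, 2, 24), (z, 10, 26, 3)}.
Joining (T ⋈ P) and R on E yields {(b, 21, 23, 32, 15), (b, 21, 31, 37, 35), (q, 21, 23, 32, 15), (q, 21, 31, 37, 35), (r, 21, 23, 32, 15), (r, 21, 31, 37, 35), (u, 10, 26, 3, 10), (z, 10, 26, 3, 10)}.
Filtering on A ≥ 15 leaves {(b, 21, 23, 32, 15), (b, 21, 31, 37, 35), (q, 21, 23, 32, 15), (q, 21, 31, 37, 35), (r, 21, 23, 32, 15), (r, 21, 31, 37, 35)}.
π[G, B]: project onto (G, B) (3 duplicate(s) eliminated) → {(21, b), (21, q), (21, r)}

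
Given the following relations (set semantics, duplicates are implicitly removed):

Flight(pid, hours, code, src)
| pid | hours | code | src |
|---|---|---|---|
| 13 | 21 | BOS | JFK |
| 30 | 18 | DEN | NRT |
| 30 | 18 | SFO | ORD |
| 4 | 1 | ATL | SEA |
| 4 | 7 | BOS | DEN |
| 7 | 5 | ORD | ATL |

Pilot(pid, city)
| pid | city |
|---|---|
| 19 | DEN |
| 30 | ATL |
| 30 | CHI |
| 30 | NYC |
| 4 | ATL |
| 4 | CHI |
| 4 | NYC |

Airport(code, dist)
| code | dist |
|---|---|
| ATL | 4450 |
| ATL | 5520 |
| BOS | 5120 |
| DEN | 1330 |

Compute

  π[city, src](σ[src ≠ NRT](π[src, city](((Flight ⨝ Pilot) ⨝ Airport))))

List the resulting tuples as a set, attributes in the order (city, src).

{(ATL, DEN), (ATL, SEA), (CHI, DEN), (CHI, SEA), (NYC, DEN), (NYC, SEA)}

Natural join on pid: {(30, 18, DEN, NRT, ATL), (30, 18, DEN, NRT, CHI), (30, 18, DEN, NRT, NYC), (30, 18, SFO, ORD, ATL), (30, 18, SFO, ORD, CHI), (30, 18, SFO, ORD, NYC), (4, 1, ATL, SEA, ATL), (4, 1, ATL, SEA, CHI), (4, 1, ATL, SEA, NYC), (4, 7, BOS, DEN, ATL), (4, 7, BOS, DEN, CHI), (4, 7, BOS, DEN, NYC)}
Natural join on code: {(30, 18, DEN, NRT, ATL, 1330), (30, 18, DEN, NRT, CHI, 1330), (30, 18, DEN, NRT, NYC, 1330), (4, 1, ATL, SEA, ATL, 4450), (4, 1, ATL, SEA, ATL, 5520), (4, 1, ATL, SEA, CHI, 4450), (4, 1, ATL, SEA, CHI, 5520), (4, 1, ATL, SEA, NYC, 4450), (4, 1, ATL, SEA, NYC, 5520), (4, 7, BOS, DEN, ATL, 5120), (4, 7, BOS, DEN, CHI, 5120), (4, 7, BOS, DEN, NYC, 5120)}
π_{src, city} gives {(DEN, ATL), (DEN, CHI), (DEN, NYC), (NRT, ATL), (NRT, CHI), (NRT, NYC), (SEA, ATL), (SEA, CHI), (SEA, NYC)} (3 duplicate(s) eliminated).
Filtering on src ≠ NRT leaves {(DEN, ATL), (DEN, CHI), (DEN, NYC), (SEA, ATL), (SEA, CHI), (SEA, NYC)}.
π_{city, src} gives {(ATL, DEN), (ATL, SEA), (CHI, DEN), (CHI, SEA), (NYC, DEN), (NYC, SEA)}.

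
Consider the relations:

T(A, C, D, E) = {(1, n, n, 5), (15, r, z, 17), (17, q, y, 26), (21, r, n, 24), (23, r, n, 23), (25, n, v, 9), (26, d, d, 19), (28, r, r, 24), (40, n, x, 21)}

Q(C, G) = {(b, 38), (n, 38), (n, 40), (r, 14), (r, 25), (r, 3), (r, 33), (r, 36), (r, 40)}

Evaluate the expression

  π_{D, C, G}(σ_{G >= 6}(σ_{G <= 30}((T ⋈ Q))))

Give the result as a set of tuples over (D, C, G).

{(n, r, 14), (n, r, 25), (r, r, 14), (r, r, 25), (z, r, 14), (z, r, 25)}

Joining T and Q on C yields {(1, n, n, 5, 38), (1, n, n, 5, 40), (15, r, z, 17, 14), (15, r, z, 17, 25), (15, r, z, 17, 3), (15, r, z, 17, 33), (15, r, z, 17, 36), (15, r, z, 17, 40), (21, r, n, 24, 14), (21, r, n, 24, 25), (21, r, n, 24, 3), (21, r, n, 24, 33), (21, r, n, 24, 36), (21, r, n, 24, 40), (23, r, n, 23, 14), (23, r, n, 23, 25), (23, r, n, 23, 3), (23, r, n, 23, 33), (23, r, n, 23, 36), (23, r, n, 23, 40), (25, n, v, 9, 38), (25, n, v, 9, 40), (28, r, r, 24, 14), (28, r, r, 24, 25), (28, r, r, 24, 3), (28, r, r, 24, 33), (28, r, r, 24, 36), (28, r, r, 24, 40), (40, n, x, 21, 38), (40, n, x, 21, 40)}.
Filtering on G <= 30 leaves {(15, r, z, 17, 14), (15, r, z, 17, 25), (15, r, z, 17, 3), (21, r, n, 24, 14), (21, r, n, 24, 25), (21, r, n, 24, 3), (23, r, n, 23, 14), (23, r, n, 23, 25), (23, r, n, 23, 3), (28, r, r, 24, 14), (28, r, r, 24, 25), (28, r, r, 24, 3)}.
Filtering on G >= 6 leaves {(15, r, z, 17, 14), (15, r, z, 17, 25), (21, r, n, 24, 14), (21, r, n, 24, 25), (23, r, n, 23, 14), (23, r, n, 23, 25), (28, r, r, 24, 14), (28, r, r, 24, 25)}.
π[D, C, G]: project onto (D, C, G) (2 duplicate(s) eliminated) → {(n, r, 14), (n, r, 25), (r, r, 14), (r, r, 25), (z, r, 14), (z, r, 25)}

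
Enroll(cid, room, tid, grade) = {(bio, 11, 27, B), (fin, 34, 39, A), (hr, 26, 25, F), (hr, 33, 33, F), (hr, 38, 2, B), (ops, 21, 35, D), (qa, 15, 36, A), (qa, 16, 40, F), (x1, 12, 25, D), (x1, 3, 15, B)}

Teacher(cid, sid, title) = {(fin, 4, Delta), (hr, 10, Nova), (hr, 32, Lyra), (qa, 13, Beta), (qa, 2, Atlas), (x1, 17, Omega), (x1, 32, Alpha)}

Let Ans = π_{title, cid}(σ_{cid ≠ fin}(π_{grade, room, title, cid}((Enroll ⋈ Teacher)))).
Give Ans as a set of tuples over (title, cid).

Joining Enroll and Teacher on cid yields {(fin, 34, 39, A, 4, Delta), (hr, 26, 25, F, 10, Nova), (hr, 26, 25, F, 32, Lyra), (hr, 33, 33, F, 10, Nova), (hr, 33, 33, F, 32, Lyra), (hr, 38, 2, B, 10, Nova), (hr, 38, 2, B, 32, Lyra), (qa, 15, 36, A, 13, Beta), (qa, 15, 36, A, 2, Atlas), (qa, 16, 40, F, 13, Beta), (qa, 16, 40, F, 2, Atlas), (x1, 12, 25, D, 17, Omega), (x1, 12, 25, D, 32, Alpha), (x1, 3, 15, B, 17, Omega), (x1, 3, 15, B, 32, Alpha)}.
π_{grade, room, title, cid} gives {(A, 15, Atlas, qa), (A, 15, Beta, qa), (A, 34, Delta, fin), (B, 3, Alpha, x1), (B, 3, Omega, x1), (B, 38, Lyra, hr), (B, 38, Nova, hr), (D, 12, Alpha, x1), (D, 12, Omega, x1), (F, 16, Atlas, qa), (F, 16, Beta, qa), (F, 26, Lyra, hr), (F, 26, Nova, hr), (F, 33, Lyra, hr), (F, 33, Nova, hr)}.
Apply σ_{cid ≠ fin}; surviving tuples: {(A, 15, Atlas, qa), (A, 15, Beta, qa), (B, 3, Alpha, x1), (B, 3, Omega, x1), (B, 38, Lyra, hr), (B, 38, Nova, hr), (D, 12, Alpha, x1), (D, 12, Omega, x1), (F, 16, Atlas, qa), (F, 16, Beta, qa), (F, 26, Lyra, hr), (F, 26, Nova, hr), (F, 33, Lyra, hr), (F, 33, Nova, hr)}
π_{title, cid} gives {(Alpha, x1), (Atlas, qa), (Beta, qa), (Lyra, hr), (Nova, hr), (Omega, x1)} (8 duplicate(s) eliminated).

{(Alpha, x1), (Atlas, qa), (Beta, qa), (Lyra, hr), (Nova, hr), (Omega, x1)}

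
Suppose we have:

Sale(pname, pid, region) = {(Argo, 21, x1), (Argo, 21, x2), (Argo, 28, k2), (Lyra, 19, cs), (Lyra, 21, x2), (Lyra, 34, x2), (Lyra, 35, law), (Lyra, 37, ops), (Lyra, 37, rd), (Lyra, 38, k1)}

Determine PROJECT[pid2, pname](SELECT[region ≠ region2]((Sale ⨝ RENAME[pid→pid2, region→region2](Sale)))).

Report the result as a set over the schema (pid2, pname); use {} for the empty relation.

{(19, Lyra), (21, Argo), (21, Lyra), (28, Argo), (34, Lyra), (35, Lyra), (37, Lyra), (38, Lyra)}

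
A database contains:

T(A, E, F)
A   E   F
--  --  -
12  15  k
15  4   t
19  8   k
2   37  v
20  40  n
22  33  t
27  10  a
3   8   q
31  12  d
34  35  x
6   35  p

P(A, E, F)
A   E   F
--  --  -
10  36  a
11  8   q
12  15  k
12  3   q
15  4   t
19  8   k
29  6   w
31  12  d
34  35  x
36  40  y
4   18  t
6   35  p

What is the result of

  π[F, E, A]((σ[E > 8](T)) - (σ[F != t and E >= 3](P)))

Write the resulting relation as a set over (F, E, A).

Apply σ_{E > 8}; surviving tuples: {(12, 15, k), (2, 37, v), (20, 40, n), (22, 33, t), (27, 10, a), (31, 12, d), (34, 35, x), (6, 35, p)}
Apply σ_{F != t and E >= 3}; surviving tuples: {(10, 36, a), (11, 8, q), (12, 15, k), (12, 3, q), (19, 8, k), (29, 6, w), (31, 12, d), (34, 35, x), (36, 40, y), (6, 35, p)}
Set difference of the two operands is {(2, 37, v), (20, 40, n), (22, 33, t), (27, 10, a)}.
π_{F, E, A} gives {(a, 10, 27), (n, 40, 20), (t, 33, 22), (v, 37, 2)}.

{(a, 10, 27), (n, 40, 20), (t, 33, 22), (v, 37, 2)}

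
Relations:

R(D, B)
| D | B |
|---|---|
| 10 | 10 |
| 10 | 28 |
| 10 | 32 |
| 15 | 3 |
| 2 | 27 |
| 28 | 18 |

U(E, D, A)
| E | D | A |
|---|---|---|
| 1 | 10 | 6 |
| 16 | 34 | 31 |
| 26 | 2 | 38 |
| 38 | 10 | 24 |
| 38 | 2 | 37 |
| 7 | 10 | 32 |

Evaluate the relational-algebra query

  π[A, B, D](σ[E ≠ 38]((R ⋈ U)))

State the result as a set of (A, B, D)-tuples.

R ⋈ U (natural join on D): {(10, 10, 1, 6), (10, 10, 38, 24), (10, 10, 7, 32), (10, 28, 1, 6), (10, 28, 38, 24), (10, 28, 7, 32), (10, 32, 1, 6), (10, 32, 38, 24), (10, 32, 7, 32), (2, 27, 26, 38), (2, 27, 38, 37)}
Filtering on E ≠ 38 leaves {(10, 10, 1, 6), (10, 10, 7, 32), (10, 28, 1, 6), (10, 28, 7, 32), (10, 32, 1, 6), (10, 32, 7, 32), (2, 27, 26, 38)}.
Projecting to A, B, D: {(32, 10, 10), (32, 28, 10), (32, 32, 10), (38, 27, 2), (6, 10, 10), (6, 28, 10), (6, 32, 10)}

{(32, 10, 10), (32, 28, 10), (32, 32, 10), (38, 27, 2), (6, 10, 10), (6, 28, 10), (6, 32, 10)}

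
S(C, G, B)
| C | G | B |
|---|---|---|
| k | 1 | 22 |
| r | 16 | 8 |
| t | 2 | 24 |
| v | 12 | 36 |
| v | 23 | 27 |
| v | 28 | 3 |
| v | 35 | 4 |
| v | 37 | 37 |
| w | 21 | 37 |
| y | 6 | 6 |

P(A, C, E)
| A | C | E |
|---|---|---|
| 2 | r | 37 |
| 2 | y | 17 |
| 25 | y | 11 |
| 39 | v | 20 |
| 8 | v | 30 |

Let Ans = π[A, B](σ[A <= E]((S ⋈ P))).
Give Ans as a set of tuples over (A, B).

S ⋈ P (natural join on C): {(r, 16, 8, 2, 37), (v, 12, 36, 39, 20), (v, 12, 36, 8, 30), (v, 23, 27, 39, 20), (v, 23, 27, 8, 30), (v, 28, 3, 39, 20), (v, 28, 3, 8, 30), (v, 35, 4, 39, 20), (v, 35, 4, 8, 30), (v, 37, 37, 39, 20), (v, 37, 37, 8, 30), (y, 6, 6, 2, 17), (y, 6, 6, 25, 11)}
σ[A <= E]: keep tuples satisfying A <= E → {(r, 16, 8, 2, 37), (v, 12, 36, 8, 30), (v, 23, 27, 8, 30), (v, 28, 3, 8, 30), (v, 35, 4, 8, 30), (v, 37, 37, 8, 30), (y, 6, 6, 2, 17)}
Projecting to A, B: {(2, 6), (2, 8), (8, 27), (8, 3), (8, 36), (8, 37), (8, 4)}

{(2, 6), (2, 8), (8, 27), (8, 3), (8, 36), (8, 37), (8, 4)}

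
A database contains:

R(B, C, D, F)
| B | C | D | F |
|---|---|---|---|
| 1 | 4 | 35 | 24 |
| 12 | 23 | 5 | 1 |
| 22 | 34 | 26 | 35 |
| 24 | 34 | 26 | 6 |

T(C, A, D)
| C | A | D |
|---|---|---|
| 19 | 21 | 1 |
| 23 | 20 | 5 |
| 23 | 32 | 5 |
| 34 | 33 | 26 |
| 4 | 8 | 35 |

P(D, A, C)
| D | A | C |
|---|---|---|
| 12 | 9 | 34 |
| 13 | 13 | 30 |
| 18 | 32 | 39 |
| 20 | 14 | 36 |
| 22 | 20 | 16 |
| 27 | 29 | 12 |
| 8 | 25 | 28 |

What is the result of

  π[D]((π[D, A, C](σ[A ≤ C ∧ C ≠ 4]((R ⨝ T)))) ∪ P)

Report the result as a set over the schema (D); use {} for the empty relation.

{12, 13, 18, 20, 22, 26, 27, 5, 8}

Joining R and T on C, D yields {(1, 4, 35, 24, 8), (12, 23, 5, 1, 20), (12, 23, 5, 1, 32), (22, 34, 26, 35, 33), (24, 34, 26, 6, 33)}.
Selection A ≤ C ∧ C ≠ 4: {(12, 23, 5, 1, 20), (22, 34, 26, 35, 33), (24, 34, 26, 6, 33)}
Projecting to D, A, C (1 duplicate(s) eliminated): {(26, 33, 34), (5, 20, 23)}
Taking the union: {(12, 9, 34), (13, 13, 30), (18, 32, 39), (20, 14, 36), (22, 20, 16), (26, 33, 34), (27, 29, 12), (5, 20, 23), (8, 25, 28)}
Projecting to D: {12, 13, 18, 20, 22, 26, 27, 5, 8}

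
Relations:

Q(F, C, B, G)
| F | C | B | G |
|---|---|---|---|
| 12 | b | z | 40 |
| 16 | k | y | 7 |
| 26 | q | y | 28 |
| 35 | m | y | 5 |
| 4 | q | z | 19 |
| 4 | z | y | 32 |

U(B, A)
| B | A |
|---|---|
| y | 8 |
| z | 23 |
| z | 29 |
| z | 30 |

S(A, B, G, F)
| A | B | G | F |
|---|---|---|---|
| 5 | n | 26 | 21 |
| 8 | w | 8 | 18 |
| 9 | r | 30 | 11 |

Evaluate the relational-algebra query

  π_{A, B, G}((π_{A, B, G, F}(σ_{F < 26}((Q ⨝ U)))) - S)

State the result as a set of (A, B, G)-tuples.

{(23, z, 19), (23, z, 40), (29, z, 19), (29, z, 40), (30, z, 19), (30, z, 40), (8, y, 32), (8, y, 7)}

Joining Q and U on B yields {(12, b, z, 40, 23), (12, b, z, 40, 29), (12, b, z, 40, 30), (16, k, y, 7, 8), (26, q, y, 28, 8), (35, m, y, 5, 8), (4, q, z, 19, 23), (4, q, z, 19, 29), (4, q, z, 19, 30), (4, z, y, 32, 8)}.
Filtering on F < 26 leaves {(12, b, z, 40, 23), (12, b, z, 40, 29), (12, b, z, 40, 30), (16, k, y, 7, 8), (4, q, z, 19, 23), (4, q, z, 19, 29), (4, q, z, 19, 30), (4, z, y, 32, 8)}.
Projecting to A, B, G, F: {(23, z, 19, 4), (23, z, 40, 12), (29, z, 19, 4), (29, z, 40, 12), (30, z, 19, 4), (30, z, 40, 12), (8, y, 32, 4), (8, y, 7, 16)}
Taking the difference: {(23, z, 19, 4), (23, z, 40, 12), (29, z, 19, 4), (29, z, 40, 12), (30, z, 19, 4), (30, z, 40, 12), (8, y, 32, 4), (8, y, 7, 16)}
Projecting to A, B, G: {(23, z, 19), (23, z, 40), (29, z, 19), (29, z, 40), (30, z, 19), (30, z, 40), (8, y, 32), (8, y, 7)}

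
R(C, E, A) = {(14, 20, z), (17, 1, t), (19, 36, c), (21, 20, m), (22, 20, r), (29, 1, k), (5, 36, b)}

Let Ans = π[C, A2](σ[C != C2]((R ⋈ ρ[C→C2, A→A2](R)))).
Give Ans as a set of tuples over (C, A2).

ρ[C→C2, A→A2]: schema becomes (C2, E, A2); tuples unchanged.
Natural join on E: {(14, 20, z, 14, z), (14, 20, z, 21, m), (14, 20, z, 22, r), (17, 1, t, 17, t), (17, 1, t, 29, k), (19, 36, c, 19, c), (19, 36, c, 5, b), (21, 20, m, 14, z), (21, 20, m, 21, m), (21, 20, m, 22, r), (22, 20, r, 14, z), (22, 20, r, 21, m), (22, 20, r, 22, r), (29, 1, k, 17, t), (29, 1, k, 29, k), (5, 36, b, 19, c), (5, 36, b, 5, b)}
Filtering on C != C2 leaves {(14, 20, z, 21, m), (14, 20, z, 22, r), (17, 1, t, 29, k), (19, 36, c, 5, b), (21, 20, m, 14, z), (21, 20, m, 22, r), (22, 20, r, 14, z), (22, 20, r, 21, m), (29, 1, k, 17, t), (5, 36, b, 19, c)}.
Projecting to C, A2: {(14, m), (14, r), (17, k), (19, b), (21, r), (21, z), (22, m), (22, z), (29, t), (5, c)}

{(14, m), (14, r), (17, k), (19, b), (21, r), (21, z), (22, m), (22, z), (29, t), (5, c)}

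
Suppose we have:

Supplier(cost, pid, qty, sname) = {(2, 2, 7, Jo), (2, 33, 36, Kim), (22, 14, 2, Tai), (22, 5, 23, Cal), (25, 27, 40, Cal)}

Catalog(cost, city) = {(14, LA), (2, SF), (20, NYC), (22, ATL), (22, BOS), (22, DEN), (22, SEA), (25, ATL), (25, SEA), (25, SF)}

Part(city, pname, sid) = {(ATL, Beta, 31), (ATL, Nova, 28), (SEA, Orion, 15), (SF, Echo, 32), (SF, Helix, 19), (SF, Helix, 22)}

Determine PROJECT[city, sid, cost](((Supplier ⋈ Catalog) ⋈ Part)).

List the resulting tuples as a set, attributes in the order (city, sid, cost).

Supplier ⋈ Catalog (natural join on cost): {(2, 2, 7, Jo, SF), (2, 33, 36, Kim, SF), (22, 14, 2, Tai, ATL), (22, 14, 2, Tai, BOS), (22, 14, 2, Tai, DEN), (22, 14, 2, Tai, SEA), (22, 5, 23, Cal, ATL), (22, 5, 23, Cal, BOS), (22, 5, 23, Cal, DEN), (22, 5, 23, Cal, SEA), (25, 27, 40, Cal, ATL), (25, 27, 40, Cal, SEA), (25, 27, 40, Cal, SF)}
(Supplier ⋈ Catalog) ⋈ Part (natural join on city): {(2, 2, 7, Jo, SF, Echo, 32), (2, 2, 7, Jo, SF, Helix, 19), (2, 2, 7, Jo, SF, Helix, 22), (2, 33, 36, Kim, SF, Echo, 32), (2, 33, 36, Kim, SF, Helix, 19), (2, 33, 36, Kim, SF, Helix, 22), (22, 14, 2, Tai, ATL, Beta, 31), (22, 14, 2, Tai, ATL, Nova, 28), (22, 14, 2, Tai, SEA, Orion, 15), (22, 5, 23, Cal, ATL, Beta, 31), (22, 5, 23, Cal, ATL, Nova, 28), (22, 5, 23, Cal, SEA, Orion, 15), (25, 27, 40, Cal, ATL, Beta, 31), (25, 27, 40, Cal, ATL, Nova, 28), (25, 27, 40, Cal, SEA, Orion, 15), (25, 27, 40, Cal, SF, Echo, 32), (25, 27, 40, Cal, SF, Helix, 19), (25, 27, 40, Cal, SF, Helix, 22)}
π[city, sid, cost]: project onto (city, sid, cost) (6 duplicate(s) eliminated) → {(ATL, 28, 22), (ATL, 28, 25), (ATL, 31, 22), (ATL, 31, 25), (SEA, 15, 22), (SEA, 15, 25), (SF, 19, 2), (SF, 19, 25), (SF, 22, 2), (SF, 22, 25), (SF, 32, 2), (SF, 32, 25)}

{(ATL, 28, 22), (ATL, 28, 25), (ATL, 31, 22), (ATL, 31, 25), (SEA, 15, 22), (SEA, 15, 25), (SF, 19, 2), (SF, 19, 25), (SF, 22, 2), (SF, 22, 25), (SF, 32, 2), (SF, 32, 25)}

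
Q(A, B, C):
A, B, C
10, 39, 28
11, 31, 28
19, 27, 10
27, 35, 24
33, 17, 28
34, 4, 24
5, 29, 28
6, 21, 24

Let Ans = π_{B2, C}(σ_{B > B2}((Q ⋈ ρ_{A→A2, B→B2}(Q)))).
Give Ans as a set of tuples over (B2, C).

{(17, 28), (21, 24), (29, 28), (31, 28), (4, 24)}

ρ[A→A2, B→B2]: schema becomes (A2, B2, C); tuples unchanged.
Natural join on C: {(10, 39, 28, 10, 39), (10, 39, 28, 11, 31), (10, 39, 28, 33, 17), (10, 39, 28, 5, 29), (11, 31, 28, 10, 39), (11, 31, 28, 11, 31), (11, 31, 28, 33, 17), (11, 31, 28, 5, 29), (19, 27, 10, 19, 27), (27, 35, 24, 27, 35), (27, 35, 24, 34, 4), (27, 35, 24, 6, 21), (33, 17, 28, 10, 39), (33, 17, 28, 11, 31), (33, 17, 28, 33, 17), (33, 17, 28, 5, 29), (34, 4, 24, 27, 35), (34, 4, 24, 34, 4), (34, 4, 24, 6, 21), (5, 29, 28, 10, 39), (5, 29, 28, 11, 31), (5, 29, 28, 33, 17), (5, 29, 28, 5, 29), (6, 21, 24, 27, 35), (6, 21, 24, 34, 4), (6, 21, 24, 6, 21)}
Filtering on B > B2 leaves {(10, 39, 28, 11, 31), (10, 39, 28, 33, 17), (10, 39, 28, 5, 29), (11, 31, 28, 33, 17), (11, 31, 28, 5, 29), (27, 35, 24, 34, 4), (27, 35, 24, 6, 21), (5, 29, 28, 33, 17), (6, 21, 24, 34, 4)}.
Projecting to B2, C (4 duplicate(s) eliminated): {(17, 28), (21, 24), (29, 28), (31, 28), (4, 24)}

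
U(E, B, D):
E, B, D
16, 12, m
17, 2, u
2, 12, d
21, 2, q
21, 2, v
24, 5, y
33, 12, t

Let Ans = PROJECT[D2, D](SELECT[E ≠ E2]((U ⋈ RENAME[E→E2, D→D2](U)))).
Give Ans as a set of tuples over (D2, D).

{(d, m), (d, t), (m, d), (m, t), (q, u), (t, d), (t, m), (u, q), (u, v), (v, u)}

ρ[E→E2, D→D2]: schema becomes (E2, B, D2); tuples unchanged.
Joining U and RENAME[E→E2, D→D2](U) on B yields {(16, 12, m, 16, m), (16, 12, m, 2, d), (16, 12, m, 33, t), (17, 2, u, 17, u), (17, 2, u, 21, q), (17, 2, u, 21, v), (2, 12, d, 16, m), (2, 12, d, 2, d), (2, 12, d, 33, t), (21, 2, q, 17, u), (21, 2, q, 21, q), (21, 2, q, 21, v), (21, 2, v, 17, u), (21, 2, v, 21, q), (21, 2, v, 21, v), (24, 5, y, 24, y), (33, 12, t, 16, m), (33, 12, t, 2, d), (33, 12, t, 33, t)}.
Filtering on E ≠ E2 leaves {(16, 12, m, 2, d), (16, 12, m, 33, t), (17, 2, u, 21, q), (17, 2, u, 21, v), (2, 12, d, 16, m), (2, 12, d, 33, t), (21, 2, q, 17, u), (21, 2, v, 17, u), (33, 12, t, 16, m), (33, 12, t, 2, d)}.
π[D2, D]: project onto (D2, D) → {(d, m), (d, t), (m, d), (m, t), (q, u), (t, d), (t, m), (u, q), (u, v), (v, u)}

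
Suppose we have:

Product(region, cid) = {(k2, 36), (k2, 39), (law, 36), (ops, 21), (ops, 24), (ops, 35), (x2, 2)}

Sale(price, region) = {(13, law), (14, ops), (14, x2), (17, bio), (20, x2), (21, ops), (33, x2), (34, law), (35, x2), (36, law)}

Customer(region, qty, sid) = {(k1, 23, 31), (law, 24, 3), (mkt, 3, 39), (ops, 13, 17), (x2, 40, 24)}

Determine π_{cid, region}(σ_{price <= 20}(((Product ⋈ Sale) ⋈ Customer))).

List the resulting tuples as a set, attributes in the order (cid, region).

Product ⋈ Sale (natural join on region): {(law, 36, 13), (law, 36, 34), (law, 36, 36), (ops, 21, 14), (ops, 21, 21), (ops, 24, 14), (ops, 24, 21), (ops, 35, 14), (ops, 35, 21), (x2, 2, 14), (x2, 2, 20), (x2, 2, 33), (x2, 2, 35)}
(Product ⋈ Sale) ⋈ Customer (natural join on region): {(law, 36, 13, 24, 3), (law, 36, 34, 24, 3), (law, 36, 36, 24, 3), (ops, 21, 14, 13, 17), (ops, 21, 21, 13, 17), (ops, 24, 14, 13, 17), (ops, 24, 21, 13, 17), (ops, 35, 14, 13, 17), (ops, 35, 21, 13, 17), (x2, 2, 14, 40, 24), (x2, 2, 20, 40, 24), (x2, 2, 33, 40, 24), (x2, 2, 35, 40, 24)}
Apply σ_{price <= 20}; surviving tuples: {(law, 36, 13, 24, 3), (ops, 21, 14, 13, 17), (ops, 24, 14, 13, 17), (ops, 35, 14, 13, 17), (x2, 2, 14, 40, 24), (x2, 2, 20, 40, 24)}
Keep only column(s) cid, region (1 duplicate(s) eliminated): {(2, x2), (21, ops), (24, ops), (35, ops), (36, law)}

{(2, x2), (21, ops), (24, ops), (35, ops), (36, law)}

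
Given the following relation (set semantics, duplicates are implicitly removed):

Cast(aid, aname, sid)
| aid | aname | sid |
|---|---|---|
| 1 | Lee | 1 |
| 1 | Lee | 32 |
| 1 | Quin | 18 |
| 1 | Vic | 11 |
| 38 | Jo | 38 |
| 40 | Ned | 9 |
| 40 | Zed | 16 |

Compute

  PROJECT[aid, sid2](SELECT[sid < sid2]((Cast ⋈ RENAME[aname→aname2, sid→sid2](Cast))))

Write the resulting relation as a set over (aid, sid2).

ρ[aname→aname2, sid→sid2]: schema becomes (aid, aname2, sid2); tuples unchanged.
Cast ⋈ RENAME[aname→aname2, sid→sid2](Cast) (natural join on aid): {(1, Lee, 1, Lee, 1), (1, Lee, 1, Lee, 32), (1, Lee, 1, Quin, 18), (1, Lee, 1, Vic, 11), (1, Lee, 32, Lee, 1), (1, Lee, 32, Lee, 32), (1, Lee, 32, Quin, 18), (1, Lee, 32, Vic, 11), (1, Quin, 18, Lee, 1), (1, Quin, 18, Lee, 32), (1, Quin, 18, Quin, 18), (1, Quin, 18, Vic, 11), (1, Vic, 11, Lee, 1), (1, Vic, 11, Lee, 32), (1, Vic, 11, Quin, 18), (1, Vic, 11, Vic, 11), (38, Jo, 38, Jo, 38), (40, Ned, 9, Ned, 9), (40, Ned, 9, Zed, 16), (40, Zed, 16, Ned, 9), (40, Zed, 16, Zed, 16)}
σ[sid < sid2]: keep tuples satisfying sid < sid2 → {(1, Lee, 1, Lee, 32), (1, Lee, 1, Quin, 18), (1, Lee, 1, Vic, 11), (1, Quin, 18, Lee, 32), (1, Vic, 11, Lee, 32), (1, Vic, 11, Quin, 18), (40, Ned, 9, Zed, 16)}
π[aid, sid2]: project onto (aid, sid2) (3 duplicate(s) eliminated) → {(1, 11), (1, 18), (1, 32), (40, 16)}

{(1, 11), (1, 18), (1, 32), (40, 16)}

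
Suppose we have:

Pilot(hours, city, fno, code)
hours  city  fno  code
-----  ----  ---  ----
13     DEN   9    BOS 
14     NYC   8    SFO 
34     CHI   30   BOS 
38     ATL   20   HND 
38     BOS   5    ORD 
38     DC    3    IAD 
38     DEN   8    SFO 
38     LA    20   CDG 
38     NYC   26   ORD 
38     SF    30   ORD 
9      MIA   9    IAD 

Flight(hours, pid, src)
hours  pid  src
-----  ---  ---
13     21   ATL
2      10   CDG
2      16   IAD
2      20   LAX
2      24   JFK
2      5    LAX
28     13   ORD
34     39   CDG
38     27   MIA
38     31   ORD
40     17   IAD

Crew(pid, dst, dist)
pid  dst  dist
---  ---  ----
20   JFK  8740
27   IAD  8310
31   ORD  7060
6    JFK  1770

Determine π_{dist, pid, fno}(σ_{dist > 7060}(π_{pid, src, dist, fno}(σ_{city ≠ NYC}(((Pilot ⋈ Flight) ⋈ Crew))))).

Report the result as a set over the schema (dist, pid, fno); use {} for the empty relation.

{(8310, 27, 20), (8310, 27, 3), (8310, 27, 30), (8310, 27, 5), (8310, 27, 8)}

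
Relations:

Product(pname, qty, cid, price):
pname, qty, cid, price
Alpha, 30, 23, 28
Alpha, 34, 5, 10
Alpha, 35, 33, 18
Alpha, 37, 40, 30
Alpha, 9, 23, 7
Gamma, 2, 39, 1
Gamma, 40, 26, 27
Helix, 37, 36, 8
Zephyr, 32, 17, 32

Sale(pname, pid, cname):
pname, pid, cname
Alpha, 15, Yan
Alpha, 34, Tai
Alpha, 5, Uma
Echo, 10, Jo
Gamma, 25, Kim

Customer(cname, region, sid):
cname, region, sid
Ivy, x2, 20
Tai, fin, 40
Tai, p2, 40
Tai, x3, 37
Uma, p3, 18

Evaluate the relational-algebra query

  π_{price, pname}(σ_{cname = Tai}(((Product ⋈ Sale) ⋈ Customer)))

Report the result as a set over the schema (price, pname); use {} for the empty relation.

Product ⋈ Sale (natural join on pname): {(Alpha, 30, 23, 28, 15, Yan), (Alpha, 30, 23, 28, 34, Tai), (Alpha, 30, 23, 28, 5, Uma), (Alpha, 34, 5, 10, 15, Yan), (Alpha, 34, 5, 10, 34, Tai), (Alpha, 34, 5, 10, 5, Uma), (Alpha, 35, 33, 18, 15, Yan), (Alpha, 35, 33, 18, 34, Tai), (Alpha, 35, 33, 18, 5, Uma), (Alpha, 37, 40, 30, 15, Yan), (Alpha, 37, 40, 30, 34, Tai), (Alpha, 37, 40, 30, 5, Uma), (Alpha, 9, 23, 7, 15, Yan), (Alpha, 9, 23, 7, 34, Tai), (Alpha, 9, 23, 7, 5, Uma), (Gamma, 2, 39, 1, 25, Kim), (Gamma, 40, 26, 27, 25, Kim)}
(Product ⋈ Sale) ⋈ Customer (natural join on cname): {(Alpha, 30, 23, 28, 34, Tai, fin, 40), (Alpha, 30, 23, 28, 34, Tai, p2, 40), (Alpha, 30, 23, 28, 34, Tai, x3, 37), (Alpha, 30, 23, 28, 5, Uma, p3, 18), (Alpha, 34, 5, 10, 34, Tai, fin, 40), (Alpha, 34, 5, 10, 34, Tai, p2, 40), (Alpha, 34, 5, 10, 34, Tai, x3, 37), (Alpha, 34, 5, 10, 5, Uma, p3, 18), (Alpha, 35, 33, 18, 34, Tai, fin, 40), (Alpha, 35, 33, 18, 34, Tai, p2, 40), (Alpha, 35, 33, 18, 34, Tai, x3, 37), (Alpha, 35, 33, 18, 5, Uma, p3, 18), (Alpha, 37, 40, 30, 34, Tai, fin, 40), (Alpha, 37, 40, 30, 34, Tai, p2, 40), (Alpha, 37, 40, 30, 34, Tai, x3, 37), (Alpha, 37, 40, 30, 5, Uma, p3, 18), (Alpha, 9, 23, 7, 34, Tai, fin, 40), (Alpha, 9, 23, 7, 34, Tai, p2, 40), (Alpha, 9, 23, 7, 34, Tai, x3, 37), (Alpha, 9, 23, 7, 5, Uma, p3, 18)}
Selection cname = Tai: {(Alpha, 30, 23, 28, 34, Tai, fin, 40), (Alpha, 30, 23, 28, 34, Tai, p2, 40), (Alpha, 30, 23, 28, 34, Tai, x3, 37), (Alpha, 34, 5, 10, 34, Tai, fin, 40), (Alpha, 34, 5, 10, 34, Tai, p2, 40), (Alpha, 34, 5, 10, 34, Tai, x3, 37), (Alpha, 35, 33, 18, 34, Tai, fin, 40), (Alpha, 35, 33, 18, 34, Tai, p2, 40), (Alpha, 35, 33, 18, 34, Tai, x3, 37), (Alpha, 37, 40, 30, 34, Tai, fin, 40), (Alpha, 37, 40, 30, 34, Tai, p2, 40), (Alpha, 37, 40, 30, 34, Tai, x3, 37), (Alpha, 9, 23, 7, 34, Tai, fin, 40), (Alpha, 9, 23, 7, 34, Tai, p2, 40), (Alpha, 9, 23, 7, 34, Tai, x3, 37)}
Projecting to price, pname (10 duplicate(s) eliminated): {(10, Alpha), (18, Alpha), (28, Alpha), (30, Alpha), (7, Alpha)}

{(10, Alpha), (18, Alpha), (28, Alpha), (30, Alpha), (7, Alpha)}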